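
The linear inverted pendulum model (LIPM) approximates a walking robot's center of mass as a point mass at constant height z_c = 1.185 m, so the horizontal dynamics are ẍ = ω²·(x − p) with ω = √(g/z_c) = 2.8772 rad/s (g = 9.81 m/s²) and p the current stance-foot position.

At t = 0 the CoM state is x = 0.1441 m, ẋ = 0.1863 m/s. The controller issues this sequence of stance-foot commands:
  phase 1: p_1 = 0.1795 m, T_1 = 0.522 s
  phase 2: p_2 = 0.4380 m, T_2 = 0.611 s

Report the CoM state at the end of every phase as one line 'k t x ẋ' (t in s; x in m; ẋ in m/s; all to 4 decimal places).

1 0.5220 0.2342 0.2217
2 1.1330 0.0463 -0.9877

phase 1: p=0.1795, T=0.522, ωT=1.501898, cosh=2.356456, sinh=2.133749; start (x,ẋ)=(0.144100, 0.186300) → end (x,ẋ)=(0.234243, 0.221679)
phase 2: p=0.4380, T=0.611, ωT=1.757969, cosh=2.986520, sinh=2.814125; start (x,ẋ)=(0.234243, 0.221679) → end (x,ẋ)=(0.046294, -0.987733)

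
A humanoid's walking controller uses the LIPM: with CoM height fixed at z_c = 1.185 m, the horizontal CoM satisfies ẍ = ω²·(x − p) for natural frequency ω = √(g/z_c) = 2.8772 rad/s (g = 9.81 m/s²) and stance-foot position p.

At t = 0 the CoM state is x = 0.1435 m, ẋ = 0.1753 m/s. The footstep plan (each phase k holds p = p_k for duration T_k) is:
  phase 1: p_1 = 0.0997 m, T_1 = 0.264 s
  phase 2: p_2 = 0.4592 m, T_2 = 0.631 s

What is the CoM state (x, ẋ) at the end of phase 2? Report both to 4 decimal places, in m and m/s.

phase 1: p=0.0997, T=0.264, ωT=0.759581, cosh=1.302621, sinh=0.834759; start (x,ẋ)=(0.143500, 0.175300) → end (x,ẋ)=(0.207614, 0.333547)
phase 2: p=0.4592, T=0.631, ωT=1.815513, cosh=3.153491, sinh=2.990737; start (x,ẋ)=(0.207614, 0.333547) → end (x,ẋ)=(0.012536, -1.113044)

x = 0.0125, ẋ = -1.1130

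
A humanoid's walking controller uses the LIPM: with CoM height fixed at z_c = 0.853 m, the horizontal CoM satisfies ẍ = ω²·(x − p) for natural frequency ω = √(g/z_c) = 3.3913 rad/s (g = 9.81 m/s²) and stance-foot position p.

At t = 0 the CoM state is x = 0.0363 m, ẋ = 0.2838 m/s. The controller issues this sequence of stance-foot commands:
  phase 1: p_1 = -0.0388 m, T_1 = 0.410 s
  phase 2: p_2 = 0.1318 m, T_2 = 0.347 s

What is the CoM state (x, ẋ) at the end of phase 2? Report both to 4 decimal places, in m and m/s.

x = 0.8629, ẋ = 2.6600

phase 1: p=-0.0388, T=0.410, ωT=1.390433, cosh=2.132778, sinh=1.883811; start (x,ẋ)=(0.036300, 0.283800) → end (x,ẋ)=(0.279018, 1.085064)
phase 2: p=0.1318, T=0.347, ωT=1.176781, cosh=1.776092, sinh=1.467823; start (x,ẋ)=(0.279018, 1.085064) → end (x,ẋ)=(0.862910, 2.659999)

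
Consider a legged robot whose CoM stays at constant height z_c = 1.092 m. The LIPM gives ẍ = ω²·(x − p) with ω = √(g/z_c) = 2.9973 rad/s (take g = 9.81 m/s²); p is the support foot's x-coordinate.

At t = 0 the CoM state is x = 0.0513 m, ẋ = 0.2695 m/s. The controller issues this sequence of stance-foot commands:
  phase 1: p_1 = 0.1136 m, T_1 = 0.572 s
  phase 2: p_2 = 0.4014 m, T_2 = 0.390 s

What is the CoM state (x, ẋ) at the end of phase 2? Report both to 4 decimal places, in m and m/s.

x = 0.1361, ẋ = -0.5017

phase 1: p=0.1136, T=0.572, ωT=1.714456, cosh=2.866857, sinh=2.686795; start (x,ẋ)=(0.051300, 0.269500) → end (x,ẋ)=(0.176576, 0.270908)
phase 2: p=0.4014, T=0.390, ωT=1.168947, cosh=1.764648, sinh=1.453954; start (x,ẋ)=(0.176576, 0.270908) → end (x,ẋ)=(0.136079, -0.501712)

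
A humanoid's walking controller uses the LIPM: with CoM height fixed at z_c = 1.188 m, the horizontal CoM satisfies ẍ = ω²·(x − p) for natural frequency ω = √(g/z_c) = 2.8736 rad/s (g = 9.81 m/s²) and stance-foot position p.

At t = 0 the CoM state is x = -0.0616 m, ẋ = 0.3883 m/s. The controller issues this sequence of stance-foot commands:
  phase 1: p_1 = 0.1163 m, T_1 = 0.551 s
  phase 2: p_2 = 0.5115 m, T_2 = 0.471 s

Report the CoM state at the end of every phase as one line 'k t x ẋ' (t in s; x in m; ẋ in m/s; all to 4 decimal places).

phase 1: p=0.1163, T=0.551, ωT=1.583354, cosh=2.538275, sinh=2.332990; start (x,ẋ)=(-0.061600, 0.388300) → end (x,ẋ)=(-0.020010, -0.207043)
phase 2: p=0.5115, T=0.471, ωT=1.353466, cosh=2.064580, sinh=1.806237; start (x,ẋ)=(-0.020010, -0.207043) → end (x,ẋ)=(-0.715985, -3.186208)

1 0.5510 -0.0200 -0.2070
2 1.0220 -0.7160 -3.1862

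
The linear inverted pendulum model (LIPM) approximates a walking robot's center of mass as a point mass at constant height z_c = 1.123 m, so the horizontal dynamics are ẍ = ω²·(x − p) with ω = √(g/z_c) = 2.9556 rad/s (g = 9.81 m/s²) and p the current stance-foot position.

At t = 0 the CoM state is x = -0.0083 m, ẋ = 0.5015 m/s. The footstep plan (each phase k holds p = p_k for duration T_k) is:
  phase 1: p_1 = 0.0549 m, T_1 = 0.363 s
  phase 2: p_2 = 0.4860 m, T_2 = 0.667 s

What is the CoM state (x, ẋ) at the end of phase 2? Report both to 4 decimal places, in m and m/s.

x = 0.0204, ẋ = -1.1659

phase 1: p=0.0549, T=0.363, ωT=1.072883, cosh=1.632909, sinh=1.290887; start (x,ẋ)=(-0.008300, 0.501500) → end (x,ẋ)=(0.170735, 0.577774)
phase 2: p=0.4860, T=0.667, ωT=1.971385, cosh=3.659940, sinh=3.520676; start (x,ẋ)=(0.170735, 0.577774) → end (x,ẋ)=(0.020387, -1.165937)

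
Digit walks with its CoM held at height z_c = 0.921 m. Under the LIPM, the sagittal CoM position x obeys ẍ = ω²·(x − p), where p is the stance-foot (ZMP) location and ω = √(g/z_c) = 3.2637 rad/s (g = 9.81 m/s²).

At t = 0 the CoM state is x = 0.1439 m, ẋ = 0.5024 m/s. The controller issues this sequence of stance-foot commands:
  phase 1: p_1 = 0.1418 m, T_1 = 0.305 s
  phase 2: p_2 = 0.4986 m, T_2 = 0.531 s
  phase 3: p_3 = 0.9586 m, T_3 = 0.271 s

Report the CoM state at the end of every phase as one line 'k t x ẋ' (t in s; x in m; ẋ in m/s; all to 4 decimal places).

1 0.3050 0.3249 0.7806
2 0.8360 0.6472 0.7230
3 1.1070 0.7397 0.0039

phase 1: p=0.1418, T=0.305, ωT=0.995428, cosh=1.537724, sinh=1.168159; start (x,ẋ)=(0.143900, 0.502400) → end (x,ẋ)=(0.324851, 0.780559)
phase 2: p=0.4986, T=0.531, ωT=1.733025, cosh=2.917245, sinh=2.740496; start (x,ẋ)=(0.324851, 0.780559) → end (x,ẋ)=(0.647158, 0.723040)
phase 3: p=0.9586, T=0.271, ωT=0.884463, cosh=1.417309, sinh=1.004373; start (x,ẋ)=(0.647158, 0.723040) → end (x,ẋ)=(0.739699, 0.003874)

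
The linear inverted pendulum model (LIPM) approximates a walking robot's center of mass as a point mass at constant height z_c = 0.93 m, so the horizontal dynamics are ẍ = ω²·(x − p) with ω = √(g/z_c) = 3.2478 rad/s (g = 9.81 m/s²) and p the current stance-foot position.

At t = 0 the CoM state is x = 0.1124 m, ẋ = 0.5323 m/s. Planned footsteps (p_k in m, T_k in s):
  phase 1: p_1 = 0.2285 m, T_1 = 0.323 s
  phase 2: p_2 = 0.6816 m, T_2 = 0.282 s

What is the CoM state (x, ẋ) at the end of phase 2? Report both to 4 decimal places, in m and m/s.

phase 1: p=0.2285, T=0.323, ωT=1.049039, cosh=1.602591, sinh=1.252317; start (x,ẋ)=(0.112400, 0.532300) → end (x,ẋ)=(0.247688, 0.380849)
phase 2: p=0.6816, T=0.282, ωT=0.915880, cosh=1.449568, sinh=1.049404; start (x,ẋ)=(0.247688, 0.380849) → end (x,ẋ)=(0.175672, -0.926815)

x = 0.1757, ẋ = -0.9268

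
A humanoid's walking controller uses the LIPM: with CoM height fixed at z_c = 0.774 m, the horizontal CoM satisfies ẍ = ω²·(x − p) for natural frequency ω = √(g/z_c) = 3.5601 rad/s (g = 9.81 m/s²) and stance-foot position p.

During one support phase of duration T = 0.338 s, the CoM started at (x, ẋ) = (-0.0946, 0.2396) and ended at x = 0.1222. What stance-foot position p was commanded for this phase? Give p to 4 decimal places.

p = -0.2354

ωT = 3.5601·0.338 = 1.203314; cosh(ωT) = 1.815668, sinh(ωT) = 1.515470
x(T) = p + (x₀−p)·cosh(ωT) + (ẋ₀/ω)·sinh(ωT) ⇒ p·(1 − cosh) = x(T) − x₀·cosh − (ẋ₀/ω)·sinh
numerator   = 0.1222 − (-0.0946)·1.815668 − (0.2396/3.5601)·1.515470 = 0.191969
denominator = 1 − 1.815668 = -0.815668
p = 0.191969 / -0.815668 = -0.2354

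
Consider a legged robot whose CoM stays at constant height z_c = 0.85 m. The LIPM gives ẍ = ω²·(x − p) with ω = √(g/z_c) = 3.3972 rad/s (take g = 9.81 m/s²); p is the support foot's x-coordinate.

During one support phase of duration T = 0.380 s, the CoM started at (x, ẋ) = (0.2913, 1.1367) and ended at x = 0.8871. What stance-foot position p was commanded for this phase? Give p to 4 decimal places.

ωT = 3.3972·0.380 = 1.290936; cosh(ωT) = 1.955601, sinh(ωT) = 1.680588
x(T) = p + (x₀−p)·cosh(ωT) + (ẋ₀/ω)·sinh(ωT) ⇒ p·(1 − cosh) = x(T) − x₀·cosh − (ẋ₀/ω)·sinh
numerator   = 0.8871 − (0.2913)·1.955601 − (1.1367/3.3972)·1.680588 = -0.244890
denominator = 1 − 1.955601 = -0.955601
p = -0.244890 / -0.955601 = 0.2563

p = 0.2563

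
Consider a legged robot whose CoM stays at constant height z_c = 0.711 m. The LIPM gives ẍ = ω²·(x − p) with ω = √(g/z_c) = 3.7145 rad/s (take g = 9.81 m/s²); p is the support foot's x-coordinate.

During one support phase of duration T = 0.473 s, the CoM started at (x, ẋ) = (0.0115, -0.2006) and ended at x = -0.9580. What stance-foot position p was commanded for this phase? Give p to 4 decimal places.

p = 0.4237

ωT = 3.7145·0.473 = 1.756958; cosh(ωT) = 2.983677, sinh(ωT) = 2.811108
x(T) = p + (x₀−p)·cosh(ωT) + (ẋ₀/ω)·sinh(ωT) ⇒ p·(1 − cosh) = x(T) − x₀·cosh − (ẋ₀/ω)·sinh
numerator   = -0.9580 − (0.0115)·2.983677 − (-0.2006/3.7145)·2.811108 = -0.840500
denominator = 1 − 2.983677 = -1.983677
p = -0.840500 / -1.983677 = 0.4237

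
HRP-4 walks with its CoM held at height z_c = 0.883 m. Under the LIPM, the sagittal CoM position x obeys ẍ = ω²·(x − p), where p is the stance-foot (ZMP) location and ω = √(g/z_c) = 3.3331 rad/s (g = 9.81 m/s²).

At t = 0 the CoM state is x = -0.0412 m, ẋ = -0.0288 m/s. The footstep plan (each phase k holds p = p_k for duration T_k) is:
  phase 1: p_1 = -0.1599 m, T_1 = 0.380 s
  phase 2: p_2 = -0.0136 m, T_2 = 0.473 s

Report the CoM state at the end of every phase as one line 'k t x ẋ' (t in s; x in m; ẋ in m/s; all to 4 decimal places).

phase 1: p=-0.1599, T=0.380, ωT=1.266578, cosh=1.915241, sinh=1.633447; start (x,ẋ)=(-0.041200, -0.028800) → end (x,ẋ)=(0.053325, 0.591096)
phase 2: p=-0.0136, T=0.473, ωT=1.576556, cosh=2.522476, sinh=2.315790; start (x,ẋ)=(0.053325, 0.591096) → end (x,ẋ)=(0.565902, 2.007605)

1 0.3800 0.0533 0.5911
2 0.8530 0.5659 2.0076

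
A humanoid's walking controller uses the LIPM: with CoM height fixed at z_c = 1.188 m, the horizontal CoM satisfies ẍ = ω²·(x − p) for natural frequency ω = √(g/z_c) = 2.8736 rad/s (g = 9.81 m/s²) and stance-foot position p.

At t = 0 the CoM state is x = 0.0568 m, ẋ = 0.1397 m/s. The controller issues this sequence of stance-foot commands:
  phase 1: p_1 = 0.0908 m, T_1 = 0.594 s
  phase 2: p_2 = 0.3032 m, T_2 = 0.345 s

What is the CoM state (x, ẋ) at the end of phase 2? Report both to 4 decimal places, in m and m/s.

phase 1: p=0.0908, T=0.594, ωT=1.706918, cosh=2.846687, sinh=2.665263; start (x,ẋ)=(0.056800, 0.139700) → end (x,ẋ)=(0.123584, 0.137280)
phase 2: p=0.3032, T=0.345, ωT=0.991392, cosh=1.533022, sinh=1.161962; start (x,ẋ)=(0.123584, 0.137280) → end (x,ẋ)=(0.083355, -0.389287)

x = 0.0834, ẋ = -0.3893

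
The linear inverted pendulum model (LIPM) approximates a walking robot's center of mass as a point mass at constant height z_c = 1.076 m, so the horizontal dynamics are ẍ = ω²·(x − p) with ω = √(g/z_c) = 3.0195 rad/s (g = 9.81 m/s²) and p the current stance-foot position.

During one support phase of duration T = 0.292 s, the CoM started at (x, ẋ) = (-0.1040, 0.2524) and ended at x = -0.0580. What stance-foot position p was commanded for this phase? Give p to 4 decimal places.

p = -0.0132

ωT = 3.0195·0.292 = 0.881694; cosh(ωT) = 1.414534, sinh(ωT) = 1.000453
x(T) = p + (x₀−p)·cosh(ωT) + (ẋ₀/ω)·sinh(ωT) ⇒ p·(1 − cosh) = x(T) − x₀·cosh − (ẋ₀/ω)·sinh
numerator   = -0.0580 − (-0.1040)·1.414534 − (0.2524/3.0195)·1.000453 = 0.005484
denominator = 1 − 1.414534 = -0.414534
p = 0.005484 / -0.414534 = -0.0132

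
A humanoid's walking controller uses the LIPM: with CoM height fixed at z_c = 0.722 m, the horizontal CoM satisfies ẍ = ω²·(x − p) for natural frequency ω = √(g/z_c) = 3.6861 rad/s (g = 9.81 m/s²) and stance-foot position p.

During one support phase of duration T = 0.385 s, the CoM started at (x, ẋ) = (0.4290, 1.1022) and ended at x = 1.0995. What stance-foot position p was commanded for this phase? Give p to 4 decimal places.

p = 0.3544

ωT = 3.6861·0.385 = 1.419149; cosh(ωT) = 2.187760, sinh(ωT) = 1.945840
x(T) = p + (x₀−p)·cosh(ωT) + (ẋ₀/ω)·sinh(ωT) ⇒ p·(1 − cosh) = x(T) − x₀·cosh − (ẋ₀/ω)·sinh
numerator   = 1.0995 − (0.4290)·2.187760 − (1.1022/3.6861)·1.945840 = -0.420885
denominator = 1 − 2.187760 = -1.187760
p = -0.420885 / -1.187760 = 0.3544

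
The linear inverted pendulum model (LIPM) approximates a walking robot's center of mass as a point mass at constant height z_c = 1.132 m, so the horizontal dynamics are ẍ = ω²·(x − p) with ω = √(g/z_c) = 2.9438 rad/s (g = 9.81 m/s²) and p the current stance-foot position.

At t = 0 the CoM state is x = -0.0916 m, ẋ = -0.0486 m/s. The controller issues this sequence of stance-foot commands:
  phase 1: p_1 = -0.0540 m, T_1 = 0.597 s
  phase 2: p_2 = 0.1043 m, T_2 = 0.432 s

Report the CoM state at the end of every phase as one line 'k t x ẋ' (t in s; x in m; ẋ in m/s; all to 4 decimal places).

phase 1: p=-0.0540, T=0.597, ωT=1.757449, cosh=2.985055, sinh=2.812571; start (x,ẋ)=(-0.091600, -0.048600) → end (x,ẋ)=(-0.212672, -0.456388)
phase 2: p=0.1043, T=0.432, ωT=1.271722, cosh=1.923668, sinh=1.643320; start (x,ẋ)=(-0.212672, -0.456388) → end (x,ẋ)=(-0.760218, -2.411323)

1 0.5970 -0.2127 -0.4564
2 1.0290 -0.7602 -2.4113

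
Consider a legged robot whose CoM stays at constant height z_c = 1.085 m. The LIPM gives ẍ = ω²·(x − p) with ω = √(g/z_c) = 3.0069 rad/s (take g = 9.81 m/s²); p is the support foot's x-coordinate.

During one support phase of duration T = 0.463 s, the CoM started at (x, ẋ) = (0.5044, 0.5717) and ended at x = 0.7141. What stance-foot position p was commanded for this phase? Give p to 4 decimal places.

p = 0.6357

ωT = 3.0069·0.463 = 1.392195; cosh(ωT) = 2.136100, sinh(ωT) = 1.887571
x(T) = p + (x₀−p)·cosh(ωT) + (ẋ₀/ω)·sinh(ωT) ⇒ p·(1 − cosh) = x(T) − x₀·cosh − (ẋ₀/ω)·sinh
numerator   = 0.7141 − (0.5044)·2.136100 − (0.5717/3.0069)·1.887571 = -0.722232
denominator = 1 − 2.136100 = -1.136100
p = -0.722232 / -1.136100 = 0.6357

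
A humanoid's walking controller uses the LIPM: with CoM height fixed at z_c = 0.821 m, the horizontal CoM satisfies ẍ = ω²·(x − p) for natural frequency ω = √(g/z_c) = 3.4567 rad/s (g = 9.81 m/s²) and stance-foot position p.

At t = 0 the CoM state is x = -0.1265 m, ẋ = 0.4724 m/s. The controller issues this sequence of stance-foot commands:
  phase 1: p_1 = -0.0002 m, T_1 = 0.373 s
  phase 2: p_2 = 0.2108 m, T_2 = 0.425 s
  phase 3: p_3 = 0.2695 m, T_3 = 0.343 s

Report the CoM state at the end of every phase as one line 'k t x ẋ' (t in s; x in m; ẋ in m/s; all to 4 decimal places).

1 0.3730 -0.0176 0.1902
2 0.7980 -0.1985 -1.1894
3 1.1410 -1.0783 -4.5282

phase 1: p=-0.0002, T=0.373, ωT=1.289349, cosh=1.952936, sinh=1.677486; start (x,ẋ)=(-0.126500, 0.472400) → end (x,ẋ)=(-0.017607, 0.190208)
phase 2: p=0.2108, T=0.425, ωT=1.469097, cosh=2.287722, sinh=2.057589; start (x,ẋ)=(-0.017607, 0.190208) → end (x,ẋ)=(-0.198511, -1.189394)
phase 3: p=0.2695, T=0.343, ωT=1.185648, cosh=1.789178, sinh=1.483630; start (x,ẋ)=(-0.198511, -1.189394) → end (x,ẋ)=(-1.078348, -4.528215)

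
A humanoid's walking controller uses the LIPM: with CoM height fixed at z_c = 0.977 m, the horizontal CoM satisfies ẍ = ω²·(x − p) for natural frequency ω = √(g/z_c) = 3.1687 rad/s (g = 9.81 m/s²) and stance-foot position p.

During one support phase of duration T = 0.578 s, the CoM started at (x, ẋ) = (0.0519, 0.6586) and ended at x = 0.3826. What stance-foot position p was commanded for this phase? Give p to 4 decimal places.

ωT = 3.1687·0.578 = 1.831509; cosh(ωT) = 3.201735, sinh(ωT) = 3.041563
x(T) = p + (x₀−p)·cosh(ωT) + (ẋ₀/ω)·sinh(ωT) ⇒ p·(1 − cosh) = x(T) − x₀·cosh − (ẋ₀/ω)·sinh
numerator   = 0.3826 − (0.0519)·3.201735 − (0.6586/3.1687)·3.041563 = -0.415745
denominator = 1 − 3.201735 = -2.201735
p = -0.415745 / -2.201735 = 0.1888

p = 0.1888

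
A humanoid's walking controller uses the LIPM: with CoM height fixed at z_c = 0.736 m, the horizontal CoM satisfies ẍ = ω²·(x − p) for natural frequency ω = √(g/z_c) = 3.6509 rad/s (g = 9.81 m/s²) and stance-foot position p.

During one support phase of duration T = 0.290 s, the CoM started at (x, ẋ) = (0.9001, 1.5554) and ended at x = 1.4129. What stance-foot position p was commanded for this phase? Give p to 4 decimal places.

ωT = 3.6509·0.290 = 1.058761; cosh(ωT) = 1.614841, sinh(ωT) = 1.267956
x(T) = p + (x₀−p)·cosh(ωT) + (ẋ₀/ω)·sinh(ωT) ⇒ p·(1 − cosh) = x(T) − x₀·cosh − (ẋ₀/ω)·sinh
numerator   = 1.4129 − (0.9001)·1.614841 − (1.5554/3.6509)·1.267956 = -0.580808
denominator = 1 − 1.614841 = -0.614841
p = -0.580808 / -0.614841 = 0.9446

p = 0.9446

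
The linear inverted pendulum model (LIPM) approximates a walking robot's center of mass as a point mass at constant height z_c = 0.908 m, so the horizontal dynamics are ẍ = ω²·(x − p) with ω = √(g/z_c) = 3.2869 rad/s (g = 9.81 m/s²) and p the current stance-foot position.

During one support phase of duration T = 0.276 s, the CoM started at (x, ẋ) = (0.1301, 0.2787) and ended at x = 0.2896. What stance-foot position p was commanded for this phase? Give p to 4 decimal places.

ωT = 3.2869·0.276 = 0.907184; cosh(ωT) = 1.440498, sinh(ωT) = 1.036839
x(T) = p + (x₀−p)·cosh(ωT) + (ẋ₀/ω)·sinh(ωT) ⇒ p·(1 − cosh) = x(T) − x₀·cosh − (ẋ₀/ω)·sinh
numerator   = 0.2896 − (0.1301)·1.440498 − (0.2787/3.2869)·1.036839 = 0.014276
denominator = 1 − 1.440498 = -0.440498
p = 0.014276 / -0.440498 = -0.0324

p = -0.0324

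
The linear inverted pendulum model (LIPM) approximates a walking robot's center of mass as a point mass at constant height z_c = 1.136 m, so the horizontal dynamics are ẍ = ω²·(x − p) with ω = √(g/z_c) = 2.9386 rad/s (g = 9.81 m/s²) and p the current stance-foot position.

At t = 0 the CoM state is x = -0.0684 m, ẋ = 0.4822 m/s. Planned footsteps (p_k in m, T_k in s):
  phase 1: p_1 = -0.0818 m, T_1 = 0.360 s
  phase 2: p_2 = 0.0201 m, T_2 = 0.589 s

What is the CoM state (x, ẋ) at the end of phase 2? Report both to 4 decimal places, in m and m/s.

phase 1: p=-0.0818, T=0.360, ωT=1.057896, cosh=1.613745, sinh=1.266559; start (x,ẋ)=(-0.068400, 0.482200) → end (x,ẋ)=(0.147656, 0.828021)
phase 2: p=0.0201, T=0.589, ωT=1.730835, cosh=2.911252, sinh=2.734116; start (x,ẋ)=(0.147656, 0.828021) → end (x,ẋ)=(1.161851, 3.435426)

x = 1.1619, ẋ = 3.4354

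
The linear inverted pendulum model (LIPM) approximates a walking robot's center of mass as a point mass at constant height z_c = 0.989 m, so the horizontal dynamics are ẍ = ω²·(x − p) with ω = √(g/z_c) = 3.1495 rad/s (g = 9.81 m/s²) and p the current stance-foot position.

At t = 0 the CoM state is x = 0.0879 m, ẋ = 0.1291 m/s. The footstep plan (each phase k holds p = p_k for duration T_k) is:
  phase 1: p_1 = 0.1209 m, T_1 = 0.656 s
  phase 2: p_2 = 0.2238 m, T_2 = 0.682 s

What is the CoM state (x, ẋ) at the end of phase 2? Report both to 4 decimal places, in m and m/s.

phase 1: p=0.1209, T=0.656, ωT=2.066072, cosh=4.010219, sinh=3.883537; start (x,ẋ)=(0.087900, 0.129100) → end (x,ẋ)=(0.147751, 0.114090)
phase 2: p=0.2238, T=0.682, ωT=2.147959, cosh=4.342038, sinh=4.225316; start (x,ẋ)=(0.147751, 0.114090) → end (x,ẋ)=(0.046655, -0.516645)

x = 0.0467, ẋ = -0.5166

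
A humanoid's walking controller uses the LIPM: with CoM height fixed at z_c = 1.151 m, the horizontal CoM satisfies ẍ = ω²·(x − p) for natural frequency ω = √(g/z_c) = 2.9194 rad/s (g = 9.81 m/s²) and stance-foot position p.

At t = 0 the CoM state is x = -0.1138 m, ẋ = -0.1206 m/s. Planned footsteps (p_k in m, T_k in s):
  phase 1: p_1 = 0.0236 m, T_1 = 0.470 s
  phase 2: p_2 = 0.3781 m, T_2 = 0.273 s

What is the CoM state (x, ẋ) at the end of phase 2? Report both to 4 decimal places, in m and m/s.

phase 1: p=0.0236, T=0.470, ωT=1.372118, cosh=2.098632, sinh=1.845063; start (x,ẋ)=(-0.113800, -0.120600) → end (x,ẋ)=(-0.340971, -0.993197)
phase 2: p=0.3781, T=0.273, ωT=0.796996, cosh=1.334773, sinh=0.884093; start (x,ẋ)=(-0.340971, -0.993197) → end (x,ẋ)=(-0.882471, -3.181630)

x = -0.8825, ẋ = -3.1816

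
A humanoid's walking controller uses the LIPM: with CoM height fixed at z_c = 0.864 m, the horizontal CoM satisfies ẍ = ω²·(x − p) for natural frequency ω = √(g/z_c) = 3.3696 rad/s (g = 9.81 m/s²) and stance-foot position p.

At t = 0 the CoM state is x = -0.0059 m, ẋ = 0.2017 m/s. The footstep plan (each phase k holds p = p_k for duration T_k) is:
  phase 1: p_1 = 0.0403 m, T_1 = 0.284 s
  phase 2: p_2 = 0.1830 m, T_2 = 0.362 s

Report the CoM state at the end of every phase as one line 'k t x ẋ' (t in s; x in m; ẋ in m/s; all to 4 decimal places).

1 0.2840 0.0377 0.1285
2 0.6460 -0.0255 -0.5200

phase 1: p=0.0403, T=0.284, ωT=0.956966, cosh=1.493921, sinh=1.109865; start (x,ẋ)=(-0.005900, 0.201700) → end (x,ẋ)=(0.037716, 0.128545)
phase 2: p=0.1830, T=0.362, ωT=1.219795, cosh=1.840892, sinh=1.545602; start (x,ẋ)=(0.037716, 0.128545) → end (x,ẋ)=(-0.025490, -0.520010)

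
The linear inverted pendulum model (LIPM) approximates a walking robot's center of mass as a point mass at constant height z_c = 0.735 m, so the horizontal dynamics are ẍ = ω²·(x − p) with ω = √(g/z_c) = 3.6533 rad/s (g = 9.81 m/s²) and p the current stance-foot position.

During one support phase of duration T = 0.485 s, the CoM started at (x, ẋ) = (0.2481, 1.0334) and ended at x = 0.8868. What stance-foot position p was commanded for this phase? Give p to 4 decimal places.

ωT = 3.6533·0.485 = 1.771850; cosh(ωT) = 3.025873, sinh(ωT) = 2.855855
x(T) = p + (x₀−p)·cosh(ωT) + (ẋ₀/ω)·sinh(ωT) ⇒ p·(1 − cosh) = x(T) − x₀·cosh − (ẋ₀/ω)·sinh
numerator   = 0.8868 − (0.2481)·3.025873 − (1.0334/3.6533)·2.855855 = -0.671748
denominator = 1 − 3.025873 = -2.025873
p = -0.671748 / -2.025873 = 0.3316

p = 0.3316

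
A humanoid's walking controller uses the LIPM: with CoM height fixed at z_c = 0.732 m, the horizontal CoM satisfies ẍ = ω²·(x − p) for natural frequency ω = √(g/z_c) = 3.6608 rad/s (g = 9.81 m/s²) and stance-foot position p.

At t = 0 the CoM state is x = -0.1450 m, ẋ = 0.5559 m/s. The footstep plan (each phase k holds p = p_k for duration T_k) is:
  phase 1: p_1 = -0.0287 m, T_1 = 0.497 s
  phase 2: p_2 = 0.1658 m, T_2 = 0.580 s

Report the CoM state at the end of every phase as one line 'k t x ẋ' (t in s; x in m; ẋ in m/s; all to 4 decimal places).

phase 1: p=-0.0287, T=0.497, ωT=1.819418, cosh=3.165193, sinh=3.003072; start (x,ẋ)=(-0.145000, 0.555900) → end (x,ẋ)=(0.059211, 0.480969)
phase 2: p=0.1658, T=0.580, ωT=2.123264, cosh=4.239008, sinh=4.119367; start (x,ẋ)=(0.059211, 0.480969) → end (x,ẋ)=(0.255185, 0.431449)

1 0.4970 0.0592 0.4810
2 1.0770 0.2552 0.4314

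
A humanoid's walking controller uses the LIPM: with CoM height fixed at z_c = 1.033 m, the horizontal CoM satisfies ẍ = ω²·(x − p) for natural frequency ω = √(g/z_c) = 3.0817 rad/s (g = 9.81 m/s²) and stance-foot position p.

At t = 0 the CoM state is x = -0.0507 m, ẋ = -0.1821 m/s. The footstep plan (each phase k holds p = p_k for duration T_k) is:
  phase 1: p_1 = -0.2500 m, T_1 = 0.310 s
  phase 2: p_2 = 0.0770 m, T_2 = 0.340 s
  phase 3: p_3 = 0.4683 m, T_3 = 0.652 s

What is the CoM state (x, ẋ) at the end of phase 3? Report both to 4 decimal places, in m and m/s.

x = -0.6240, ẋ = -3.1713

phase 1: p=-0.2500, T=0.310, ωT=0.955327, cosh=1.492103, sinh=1.107417; start (x,ẋ)=(-0.050700, -0.182100) → end (x,ẋ)=(-0.018062, 0.408445)
phase 2: p=0.0770, T=0.340, ωT=1.047778, cosh=1.601012, sinh=1.250296; start (x,ẋ)=(-0.018062, 0.408445) → end (x,ẋ)=(0.090517, 0.287648)
phase 3: p=0.4683, T=0.652, ωT=2.009268, cosh=3.795973, sinh=3.661886; start (x,ẋ)=(0.090517, 0.287648) → end (x,ẋ)=(-0.623950, -3.171313)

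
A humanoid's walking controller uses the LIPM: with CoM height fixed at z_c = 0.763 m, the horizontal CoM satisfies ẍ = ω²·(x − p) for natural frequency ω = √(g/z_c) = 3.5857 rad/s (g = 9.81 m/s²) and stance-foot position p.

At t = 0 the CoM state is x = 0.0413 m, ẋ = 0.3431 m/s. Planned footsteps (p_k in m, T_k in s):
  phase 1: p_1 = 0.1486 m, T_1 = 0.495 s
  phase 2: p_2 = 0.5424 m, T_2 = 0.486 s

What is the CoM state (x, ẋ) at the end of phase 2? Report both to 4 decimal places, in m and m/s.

x = -0.8156, ẋ = -4.6005

phase 1: p=0.1486, T=0.495, ωT=1.774922, cosh=3.034657, sinh=2.865161; start (x,ẋ)=(0.041300, 0.343100) → end (x,ẋ)=(0.097136, -0.061167)
phase 2: p=0.5424, T=0.486, ωT=1.742650, cosh=2.943759, sinh=2.768703; start (x,ẋ)=(0.097136, -0.061167) → end (x,ẋ)=(-0.815580, -4.600526)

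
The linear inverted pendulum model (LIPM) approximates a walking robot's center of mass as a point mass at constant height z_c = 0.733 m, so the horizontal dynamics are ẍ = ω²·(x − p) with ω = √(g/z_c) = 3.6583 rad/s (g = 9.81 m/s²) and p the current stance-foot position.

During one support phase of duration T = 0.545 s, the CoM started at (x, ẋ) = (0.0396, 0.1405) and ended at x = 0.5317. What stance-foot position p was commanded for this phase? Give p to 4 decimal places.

ωT = 3.6583·0.545 = 1.993774; cosh(ωT) = 3.739686, sinh(ωT) = 3.603505
x(T) = p + (x₀−p)·cosh(ωT) + (ẋ₀/ω)·sinh(ωT) ⇒ p·(1 − cosh) = x(T) − x₀·cosh − (ẋ₀/ω)·sinh
numerator   = 0.5317 − (0.0396)·3.739686 − (0.1405/3.6583)·3.603505 = 0.245213
denominator = 1 − 3.739686 = -2.739686
p = 0.245213 / -2.739686 = -0.0895

p = -0.0895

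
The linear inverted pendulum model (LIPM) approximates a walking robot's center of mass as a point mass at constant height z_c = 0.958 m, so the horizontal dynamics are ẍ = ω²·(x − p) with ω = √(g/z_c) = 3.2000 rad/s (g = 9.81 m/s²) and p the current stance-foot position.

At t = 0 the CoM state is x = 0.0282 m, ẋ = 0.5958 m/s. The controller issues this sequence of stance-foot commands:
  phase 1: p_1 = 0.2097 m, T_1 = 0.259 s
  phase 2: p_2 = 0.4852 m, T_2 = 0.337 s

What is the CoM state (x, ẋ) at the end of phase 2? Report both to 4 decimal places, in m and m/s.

x = 0.0218, ẋ = -1.0081

phase 1: p=0.2097, T=0.259, ωT=0.828800, cosh=1.363571, sinh=0.926998; start (x,ẋ)=(0.028200, 0.595800) → end (x,ẋ)=(0.134807, 0.274015)
phase 2: p=0.4852, T=0.337, ωT=1.078400, cosh=1.640056, sinh=1.299916; start (x,ẋ)=(0.134807, 0.274015) → end (x,ẋ)=(0.021848, -1.008140)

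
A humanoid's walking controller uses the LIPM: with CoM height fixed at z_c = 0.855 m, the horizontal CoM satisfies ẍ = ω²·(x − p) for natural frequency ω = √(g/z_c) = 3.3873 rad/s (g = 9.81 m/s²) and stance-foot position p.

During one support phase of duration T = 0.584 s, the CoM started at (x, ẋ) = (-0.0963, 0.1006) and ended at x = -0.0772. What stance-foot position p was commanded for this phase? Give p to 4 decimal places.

ωT = 3.3873·0.584 = 1.978183; cosh(ωT) = 3.683958, sinh(ωT) = 3.545638
x(T) = p + (x₀−p)·cosh(ωT) + (ẋ₀/ω)·sinh(ωT) ⇒ p·(1 − cosh) = x(T) − x₀·cosh − (ẋ₀/ω)·sinh
numerator   = -0.0772 − (-0.0963)·3.683958 − (0.1006/3.3873)·3.545638 = 0.172263
denominator = 1 − 3.683958 = -2.683958
p = 0.172263 / -2.683958 = -0.0642

p = -0.0642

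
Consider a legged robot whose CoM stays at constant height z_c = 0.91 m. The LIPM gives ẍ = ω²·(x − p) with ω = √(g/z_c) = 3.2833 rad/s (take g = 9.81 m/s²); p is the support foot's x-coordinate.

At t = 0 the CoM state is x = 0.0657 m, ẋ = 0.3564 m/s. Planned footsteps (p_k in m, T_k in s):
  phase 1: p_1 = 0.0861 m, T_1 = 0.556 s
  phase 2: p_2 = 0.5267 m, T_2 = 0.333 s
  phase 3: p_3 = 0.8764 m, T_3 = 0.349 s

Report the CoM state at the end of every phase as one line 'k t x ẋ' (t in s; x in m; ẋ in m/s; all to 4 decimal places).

phase 1: p=0.0861, T=0.556, ωT=1.825515, cosh=3.183562, sinh=3.022427; start (x,ẋ)=(0.065700, 0.356400) → end (x,ẋ)=(0.349238, 0.932181)
phase 2: p=0.5267, T=0.333, ωT=1.093339, cosh=1.659659, sinh=1.324563; start (x,ẋ)=(0.349238, 0.932181) → end (x,ẋ)=(0.608238, 0.775331)
phase 3: p=0.8764, T=0.349, ωT=1.145872, cosh=1.731564, sinh=1.413618; start (x,ẋ)=(0.608238, 0.775331) → end (x,ẋ)=(0.745877, 0.097906)

1 0.5560 0.3492 0.9322
2 0.8890 0.6082 0.7753
3 1.2380 0.7459 0.0979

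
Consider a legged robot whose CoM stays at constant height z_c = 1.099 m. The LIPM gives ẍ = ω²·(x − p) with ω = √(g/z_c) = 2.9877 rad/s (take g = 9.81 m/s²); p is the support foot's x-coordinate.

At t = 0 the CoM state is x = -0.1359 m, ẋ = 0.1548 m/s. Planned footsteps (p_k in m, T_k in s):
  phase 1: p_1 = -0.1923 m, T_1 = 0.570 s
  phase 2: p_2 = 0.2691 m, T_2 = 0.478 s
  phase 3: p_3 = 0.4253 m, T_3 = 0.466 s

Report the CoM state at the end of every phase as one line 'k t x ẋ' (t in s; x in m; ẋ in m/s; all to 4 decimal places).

phase 1: p=-0.1923, T=0.570, ωT=1.702989, cosh=2.836236, sinh=2.654098; start (x,ẋ)=(-0.135900, 0.154800) → end (x,ẋ)=(0.105179, 0.886281)
phase 2: p=0.2691, T=0.478, ωT=1.428121, cosh=2.205306, sinh=1.965547; start (x,ẋ)=(0.105179, 0.886281) → end (x,ẋ)=(0.490670, 0.991901)
phase 3: p=0.4253, T=0.466, ωT=1.392268, cosh=2.136239, sinh=1.887728; start (x,ẋ)=(0.490670, 0.991901) → end (x,ẋ)=(1.191663, 2.487625)

1 0.5700 0.1052 0.8863
2 1.0480 0.4907 0.9919
3 1.5140 1.1917 2.4876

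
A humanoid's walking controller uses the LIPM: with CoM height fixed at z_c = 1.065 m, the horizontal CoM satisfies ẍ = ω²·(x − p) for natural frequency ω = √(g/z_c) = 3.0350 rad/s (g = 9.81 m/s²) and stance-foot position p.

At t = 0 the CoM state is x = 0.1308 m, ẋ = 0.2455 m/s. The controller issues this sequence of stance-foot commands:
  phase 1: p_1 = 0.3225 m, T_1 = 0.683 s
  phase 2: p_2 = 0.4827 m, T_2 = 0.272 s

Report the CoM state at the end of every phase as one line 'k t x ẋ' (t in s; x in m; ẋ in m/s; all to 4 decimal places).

phase 1: p=0.3225, T=0.683, ωT=2.072905, cosh=4.036849, sinh=3.911029; start (x,ẋ)=(0.130800, 0.245500) → end (x,ẋ)=(-0.135002, -1.284428)
phase 2: p=0.4827, T=0.272, ωT=0.825520, cosh=1.360537, sinh=0.922530; start (x,ẋ)=(-0.135002, -1.284428) → end (x,ẋ)=(-0.748127, -3.477004)

1 0.6830 -0.1350 -1.2844
2 0.9550 -0.7481 -3.4770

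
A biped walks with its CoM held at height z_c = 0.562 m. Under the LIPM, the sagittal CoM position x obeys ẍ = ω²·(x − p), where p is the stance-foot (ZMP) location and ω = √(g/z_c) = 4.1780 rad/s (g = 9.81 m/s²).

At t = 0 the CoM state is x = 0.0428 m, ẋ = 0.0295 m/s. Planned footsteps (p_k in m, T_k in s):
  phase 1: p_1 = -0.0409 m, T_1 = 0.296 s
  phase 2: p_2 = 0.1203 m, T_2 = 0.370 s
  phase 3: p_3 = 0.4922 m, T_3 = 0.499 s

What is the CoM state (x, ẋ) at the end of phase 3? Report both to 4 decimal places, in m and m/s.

x = 1.8284, ẋ = 5.7911

phase 1: p=-0.0409, T=0.296, ωT=1.236688, cosh=1.867266, sinh=1.576922; start (x,ẋ)=(0.042800, 0.029500) → end (x,ẋ)=(0.126524, 0.606532)
phase 2: p=0.1203, T=0.370, ωT=1.545860, cosh=2.452567, sinh=2.239438; start (x,ẋ)=(0.126524, 0.606532) → end (x,ẋ)=(0.460671, 1.545798)
phase 3: p=0.4922, T=0.499, ωT=2.084822, cosh=4.083744, sinh=3.959415; start (x,ẋ)=(0.460671, 1.545798) → end (x,ẋ)=(1.828369, 5.791081)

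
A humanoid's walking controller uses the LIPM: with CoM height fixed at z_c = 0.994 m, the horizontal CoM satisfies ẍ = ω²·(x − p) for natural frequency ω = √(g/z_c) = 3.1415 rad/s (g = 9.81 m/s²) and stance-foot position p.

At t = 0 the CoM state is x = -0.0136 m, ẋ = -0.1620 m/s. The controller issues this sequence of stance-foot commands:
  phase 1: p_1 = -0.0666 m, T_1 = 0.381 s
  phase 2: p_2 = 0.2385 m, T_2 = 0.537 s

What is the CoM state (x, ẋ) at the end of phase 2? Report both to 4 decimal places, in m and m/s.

phase 1: p=-0.0666, T=0.381, ωT=1.196912, cosh=1.806002, sinh=1.503876; start (x,ẋ)=(-0.013600, -0.162000) → end (x,ẋ)=(-0.048433, -0.042178)
phase 2: p=0.2385, T=0.537, ωT=1.686986, cosh=2.794122, sinh=2.609046; start (x,ẋ)=(-0.048433, -0.042178) → end (x,ẋ)=(-0.598256, -2.469647)

x = -0.5983, ẋ = -2.4696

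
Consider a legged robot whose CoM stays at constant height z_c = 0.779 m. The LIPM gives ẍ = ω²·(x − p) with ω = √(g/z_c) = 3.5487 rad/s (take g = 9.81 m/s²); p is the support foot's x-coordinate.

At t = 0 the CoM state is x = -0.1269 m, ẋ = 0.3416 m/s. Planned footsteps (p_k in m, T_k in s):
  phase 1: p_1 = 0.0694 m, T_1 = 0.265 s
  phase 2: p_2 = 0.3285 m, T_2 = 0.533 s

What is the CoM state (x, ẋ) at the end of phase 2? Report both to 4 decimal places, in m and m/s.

x = -1.4076, ẋ = -5.9612

phase 1: p=0.0694, T=0.265, ωT=0.940406, cosh=1.475745, sinh=1.085275; start (x,ẋ)=(-0.126900, 0.341600) → end (x,ẋ)=(-0.115819, -0.251899)
phase 2: p=0.3285, T=0.533, ωT=1.891457, cosh=3.389936, sinh=3.239084; start (x,ẋ)=(-0.115819, -0.251899) → end (x,ẋ)=(-1.407636, -5.961168)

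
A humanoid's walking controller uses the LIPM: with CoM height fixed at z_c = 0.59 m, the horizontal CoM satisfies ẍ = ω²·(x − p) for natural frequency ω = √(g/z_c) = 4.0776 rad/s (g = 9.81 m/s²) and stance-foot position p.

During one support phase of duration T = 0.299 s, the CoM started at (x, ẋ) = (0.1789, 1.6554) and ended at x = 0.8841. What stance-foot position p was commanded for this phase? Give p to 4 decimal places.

p = 0.0858

ωT = 4.0776·0.299 = 1.219202; cosh(ωT) = 1.839976, sinh(ωT) = 1.544511
x(T) = p + (x₀−p)·cosh(ωT) + (ẋ₀/ω)·sinh(ωT) ⇒ p·(1 − cosh) = x(T) − x₀·cosh − (ẋ₀/ω)·sinh
numerator   = 0.8841 − (0.1789)·1.839976 − (1.6554/4.0776)·1.544511 = -0.072103
denominator = 1 − 1.839976 = -0.839976
p = -0.072103 / -0.839976 = 0.0858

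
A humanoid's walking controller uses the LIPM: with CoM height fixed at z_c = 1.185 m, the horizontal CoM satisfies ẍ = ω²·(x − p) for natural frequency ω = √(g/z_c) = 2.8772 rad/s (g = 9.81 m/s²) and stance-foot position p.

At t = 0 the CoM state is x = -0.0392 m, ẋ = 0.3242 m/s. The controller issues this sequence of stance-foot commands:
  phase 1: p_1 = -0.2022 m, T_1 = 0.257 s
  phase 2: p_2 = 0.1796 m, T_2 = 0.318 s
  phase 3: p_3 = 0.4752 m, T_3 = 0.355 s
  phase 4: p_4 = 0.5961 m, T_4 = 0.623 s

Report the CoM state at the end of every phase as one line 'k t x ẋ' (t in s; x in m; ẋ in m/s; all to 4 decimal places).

1 0.2570 0.0986 0.7962
2 0.5750 0.3522 0.9090
3 0.9300 0.6641 0.9982
4 1.5530 1.8186 3.6511

phase 1: p=-0.2022, T=0.257, ωT=0.739440, cosh=1.286072, sinh=0.808691; start (x,ẋ)=(-0.039200, 0.324200) → end (x,ẋ)=(0.098552, 0.796207)
phase 2: p=0.1796, T=0.318, ωT=0.914950, cosh=1.448593, sinh=1.048056; start (x,ẋ)=(0.098552, 0.796207) → end (x,ẋ)=(0.352223, 0.908984)
phase 3: p=0.4752, T=0.355, ωT=1.021406, cosh=1.568592, sinh=1.208504; start (x,ẋ)=(0.352223, 0.908984) → end (x,ẋ)=(0.664098, 0.998221)
phase 4: p=0.5961, T=0.623, ωT=1.792496, cosh=3.085481, sinh=2.918937; start (x,ẋ)=(0.664098, 0.998221) → end (x,ẋ)=(1.818608, 3.651066)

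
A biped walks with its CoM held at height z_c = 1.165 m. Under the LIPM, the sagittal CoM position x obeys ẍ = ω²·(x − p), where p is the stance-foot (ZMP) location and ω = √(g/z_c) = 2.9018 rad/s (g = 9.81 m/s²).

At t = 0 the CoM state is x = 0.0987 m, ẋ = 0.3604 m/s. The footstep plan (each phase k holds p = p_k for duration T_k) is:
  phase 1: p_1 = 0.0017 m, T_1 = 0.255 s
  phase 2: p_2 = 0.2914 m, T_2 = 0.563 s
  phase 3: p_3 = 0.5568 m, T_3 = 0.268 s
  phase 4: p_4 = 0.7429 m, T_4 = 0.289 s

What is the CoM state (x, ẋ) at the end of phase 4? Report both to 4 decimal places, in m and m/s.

x = 2.0296, ẋ = 4.1543

phase 1: p=0.0017, T=0.255, ωT=0.739959, cosh=1.286492, sinh=0.809358; start (x,ẋ)=(0.098700, 0.360400) → end (x,ẋ)=(0.227011, 0.691465)
phase 2: p=0.2914, T=0.563, ωT=1.633713, cosh=2.659033, sinh=2.463830; start (x,ẋ)=(0.227011, 0.691465) → end (x,ẋ)=(0.707289, 1.378277)
phase 3: p=0.5568, T=0.268, ωT=0.777682, cosh=1.317946, sinh=0.858476; start (x,ẋ)=(0.707289, 1.378277) → end (x,ẋ)=(1.162890, 2.191383)
phase 4: p=0.7429, T=0.289, ωT=0.838620, cosh=1.372740, sinh=0.940433; start (x,ẋ)=(1.162890, 2.191383) → end (x,ẋ)=(2.029634, 4.154330)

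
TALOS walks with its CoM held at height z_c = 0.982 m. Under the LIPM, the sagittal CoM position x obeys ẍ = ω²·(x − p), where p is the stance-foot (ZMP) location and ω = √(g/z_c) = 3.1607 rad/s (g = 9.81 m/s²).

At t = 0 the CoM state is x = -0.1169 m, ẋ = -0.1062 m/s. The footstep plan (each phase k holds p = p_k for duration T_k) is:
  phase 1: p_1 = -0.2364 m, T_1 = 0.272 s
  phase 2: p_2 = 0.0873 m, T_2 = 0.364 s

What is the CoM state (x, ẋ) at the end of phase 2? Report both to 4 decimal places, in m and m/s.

phase 1: p=-0.2364, T=0.272, ωT=0.859710, cosh=1.392881, sinh=0.969596; start (x,ẋ)=(-0.116900, -0.106200) → end (x,ẋ)=(-0.102529, 0.218296)
phase 2: p=0.0873, T=0.364, ωT=1.150495, cosh=1.738118, sinh=1.421638; start (x,ẋ)=(-0.102529, 0.218296) → end (x,ẋ)=(-0.144459, -0.473549)

x = -0.1445, ẋ = -0.4735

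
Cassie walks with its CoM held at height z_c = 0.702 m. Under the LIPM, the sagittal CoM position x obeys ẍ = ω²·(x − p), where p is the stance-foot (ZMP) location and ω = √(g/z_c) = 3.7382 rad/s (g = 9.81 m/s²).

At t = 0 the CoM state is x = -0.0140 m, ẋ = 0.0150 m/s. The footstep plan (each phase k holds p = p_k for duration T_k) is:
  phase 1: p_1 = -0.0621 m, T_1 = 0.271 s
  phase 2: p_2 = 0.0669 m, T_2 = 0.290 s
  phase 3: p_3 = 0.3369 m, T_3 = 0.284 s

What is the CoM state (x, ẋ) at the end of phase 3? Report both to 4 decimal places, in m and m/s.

x = -0.0447, ẋ = -1.0278

phase 1: p=-0.0621, T=0.271, ωT=1.013052, cosh=1.558551, sinh=1.195442; start (x,ẋ)=(-0.014000, 0.015000) → end (x,ẋ)=(0.017663, 0.238328)
phase 2: p=0.0669, T=0.290, ωT=1.084078, cosh=1.647463, sinh=1.309249; start (x,ẋ)=(0.017663, 0.238328) → end (x,ẋ)=(0.069255, 0.151659)
phase 3: p=0.3369, T=0.284, ωT=1.061649, cosh=1.618510, sinh=1.272624; start (x,ẋ)=(0.069255, 0.151659) → end (x,ẋ)=(-0.044655, -1.027812)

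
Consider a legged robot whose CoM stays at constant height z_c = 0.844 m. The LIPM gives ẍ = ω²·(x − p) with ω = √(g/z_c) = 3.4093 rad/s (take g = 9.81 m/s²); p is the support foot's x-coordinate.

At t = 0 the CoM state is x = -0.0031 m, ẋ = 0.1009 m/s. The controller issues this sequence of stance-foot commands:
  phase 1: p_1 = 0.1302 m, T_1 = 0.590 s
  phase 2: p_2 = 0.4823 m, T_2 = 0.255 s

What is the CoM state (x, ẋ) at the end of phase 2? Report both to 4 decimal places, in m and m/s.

x = -0.9405, ẋ = -4.3165

phase 1: p=0.1302, T=0.590, ωT=2.011487, cosh=3.804107, sinh=3.670317; start (x,ẋ)=(-0.003100, 0.100900) → end (x,ẋ)=(-0.268262, -1.284177)
phase 2: p=0.4823, T=0.255, ωT=0.869371, cosh=1.402313, sinh=0.983098; start (x,ẋ)=(-0.268262, -1.284177) → end (x,ẋ)=(-0.940526, -4.316460)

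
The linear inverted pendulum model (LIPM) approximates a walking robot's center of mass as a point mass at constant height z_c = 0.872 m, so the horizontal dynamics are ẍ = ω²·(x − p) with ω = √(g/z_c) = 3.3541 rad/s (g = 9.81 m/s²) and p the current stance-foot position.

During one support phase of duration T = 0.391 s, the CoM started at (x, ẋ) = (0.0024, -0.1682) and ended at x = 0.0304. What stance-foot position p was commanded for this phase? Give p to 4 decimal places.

ωT = 3.3541·0.391 = 1.311453; cosh(ωT) = 1.990496, sinh(ωT) = 1.721067
x(T) = p + (x₀−p)·cosh(ωT) + (ẋ₀/ω)·sinh(ωT) ⇒ p·(1 − cosh) = x(T) − x₀·cosh − (ẋ₀/ω)·sinh
numerator   = 0.0304 − (0.0024)·1.990496 − (-0.1682/3.3541)·1.721067 = 0.111930
denominator = 1 − 1.990496 = -0.990496
p = 0.111930 / -0.990496 = -0.1130

p = -0.1130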